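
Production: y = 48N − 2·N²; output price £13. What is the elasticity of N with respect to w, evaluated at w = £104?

ε = -0.2

From P·MP_N = w with MP_N = 48 − 4N, labor demand is N(w) = (48 − w/13)/4.
dN/dw = −1/(52) = -1/52.
At w = 104, N = 10, so ε = (dN/dw)·(w/N) = (-1/52)·(104/10) = -0.2.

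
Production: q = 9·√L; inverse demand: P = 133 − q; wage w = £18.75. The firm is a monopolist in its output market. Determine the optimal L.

L* = 36

Marginal revenue from the inverse demand is MR = 133 − 2q.
The marginal product is MP_L = 4.5·L^(-1/2).
A monopolist hires until marginal revenue product equals the wage: MR·MP_L = w.
At L, q = 9·√L. Substituting and solving: (133 − 18·√L)·4.5·L^(-1/2) = 18.75 gives L = 36.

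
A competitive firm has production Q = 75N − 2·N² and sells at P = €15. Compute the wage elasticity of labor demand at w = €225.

ε = -0.25

From P·MP_N = w with MP_N = 75 − 4N, labor demand is N(w) = (75 − w/15)/4.
dN/dw = −1/(60) = -1/60.
At w = 225, N = 15, so ε = (dN/dw)·(w/N) = (-1/60)·(225/15) = -0.25.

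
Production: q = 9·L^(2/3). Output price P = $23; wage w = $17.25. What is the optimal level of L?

MP_L = (2/3)·9·L^(-1/3) = 6·L^(-1/3).
Profit maximization for a price taker requires P·MP_L = w: 23·6·L^(-1/3) = 17.25.
So L^(-1/3) = 0.125, which gives L = 512.

L* = 512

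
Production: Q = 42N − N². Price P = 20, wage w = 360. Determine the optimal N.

N* = 12

The marginal product of N is MP_N = 42 − 2N.
A price-taking firm hires until the value of the marginal product equals the wage: P·MP_N = w, so 20·(42 − 2N) = 360.
Then 42 − 2N = 18, giving N = 12.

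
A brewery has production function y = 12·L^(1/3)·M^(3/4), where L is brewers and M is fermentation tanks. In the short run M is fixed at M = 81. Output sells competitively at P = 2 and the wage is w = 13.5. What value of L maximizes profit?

L* = 64

With M = 81, MP_L = (1/3)·12·L^(-2/3)·81^(3/4) = 108·L^(-2/3).
Profit maximization for a price taker requires P·MP_L = w: 2·108·L^(-2/3) = 13.5.
So L^(-2/3) = 0.0625, which gives L = 64.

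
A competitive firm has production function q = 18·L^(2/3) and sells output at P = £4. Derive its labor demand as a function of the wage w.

L(w) = 110592/w³

MP_L = (2/3)·18·L^(-1/3) = 12·L^(-1/3).
Setting P·MP_L = w: 48·L^(-1/3) = w.
Solving for L: L^(-1/3) = w/48, so L = (48/w)^(3).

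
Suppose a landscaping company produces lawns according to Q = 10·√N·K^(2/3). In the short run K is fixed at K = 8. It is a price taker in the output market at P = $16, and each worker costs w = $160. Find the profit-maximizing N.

N* = 4

With K = 8, MP_N = (1/2)·10·N^(-1/2)·8^(2/3) = 20·N^(-1/2).
Profit maximization for a price taker requires P·MP_N = w: 16·20·N^(-1/2) = 160.
So N^(-1/2) = 0.5, which gives N = 4.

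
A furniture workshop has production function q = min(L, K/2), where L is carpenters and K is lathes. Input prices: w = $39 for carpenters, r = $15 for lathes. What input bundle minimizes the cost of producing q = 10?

With a fixed-proportions technology, the cost-minimizing bundle uses no slack in either input: L = K/2 = q.
So L = 10 and K = 2·10 = 20.

L* = 10, K* = 20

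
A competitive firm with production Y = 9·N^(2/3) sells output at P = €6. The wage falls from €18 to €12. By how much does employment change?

ΔN = 19

From P·MP_N = w with MP_N = 6·N^(-1/3), the labor demand is N(w) = (36/w)^(3).
At w = 18: N = 8. At w = 12: N = 27.
ΔN = 27 − 8 = 19.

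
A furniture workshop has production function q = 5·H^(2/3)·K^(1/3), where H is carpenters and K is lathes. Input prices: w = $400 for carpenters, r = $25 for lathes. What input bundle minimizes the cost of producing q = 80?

Cost minimization requires the marginal rate of technical substitution to equal the input-price ratio: MP_H/MP_K = w/r.
Here MP_H/MP_K = (2/3)·(K/H)/(1/3) = 2·(K/H). Setting this equal to 400/25 = 16 gives K = 8H.
Substituting into q = 80: 5·H^(2/3)·(8H)^(1/3) = 80.
Solving, H = 8 and K = 64.

H* = 8, K* = 64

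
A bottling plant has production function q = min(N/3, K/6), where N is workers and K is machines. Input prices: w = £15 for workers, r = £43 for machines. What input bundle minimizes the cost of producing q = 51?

With a fixed-proportions technology, the cost-minimizing bundle uses no slack in either input: N/3 = K/6 = q.
So N = 3·51 = 153 and K = 6·51 = 306.

N* = 153, K* = 306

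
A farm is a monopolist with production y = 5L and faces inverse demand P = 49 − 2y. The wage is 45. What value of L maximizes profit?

L* = 2

Marginal revenue from the inverse demand is MR = 49 − 4y.
The marginal product is MP_L = 5.
A monopolist hires until marginal revenue product equals the wage: MR·MP_L = w.
(49 − 20L)·5 = 45, so L = 2.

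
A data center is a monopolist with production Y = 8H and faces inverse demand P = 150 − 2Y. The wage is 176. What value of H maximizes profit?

Marginal revenue from the inverse demand is MR = 150 − 4Y.
The marginal product is MP_H = 8.
A monopolist hires until marginal revenue product equals the wage: MR·MP_H = w.
(150 − 32H)·8 = 176, so H = 4.

H* = 4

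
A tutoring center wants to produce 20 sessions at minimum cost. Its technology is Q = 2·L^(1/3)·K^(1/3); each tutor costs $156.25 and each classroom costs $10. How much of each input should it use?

Cost minimization requires the marginal rate of technical substitution to equal the input-price ratio: MP_L/MP_K = w/r.
Here MP_L/MP_K = (1/3)·(K/L)/(1/3) = (K/L). Setting this equal to 156.25/10 = 15.625 gives K = 15.625L.
Substituting into Q = 20: 2·L^(1/3)·(15.625L)^(1/3) = 20.
Solving, L = 8 and K = 125.

L* = 8, K* = 125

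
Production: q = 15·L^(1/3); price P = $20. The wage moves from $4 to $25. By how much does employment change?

From P·MP_L = w with MP_L = 5·L^(-2/3), the labor demand is L(w) = (100/w)^(3/2).
At w = 4: L = 125. At w = 25: L = 8.
ΔL = 8 − 125 = -117.

ΔL = -117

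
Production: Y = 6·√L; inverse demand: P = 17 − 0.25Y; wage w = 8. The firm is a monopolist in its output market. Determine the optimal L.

L* = 9

Marginal revenue from the inverse demand is MR = 17 − 0.5Y.
The marginal product is MP_L = 3·L^(-1/2).
A monopolist hires until marginal revenue product equals the wage: MR·MP_L = w.
At L, Y = 6·√L. Substituting and solving: (17 − 3·√L)·3·L^(-1/2) = 8 gives L = 9.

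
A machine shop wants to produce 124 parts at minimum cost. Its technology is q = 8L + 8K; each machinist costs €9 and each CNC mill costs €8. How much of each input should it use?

L* = 0, K* = 15.5

The inputs are perfect substitutes, so the firm uses whichever has the lower cost per unit of output.
Cost per unit of output via L is w/8 = 1.125; via K it is r/8 = 1. K is cheaper.
Producing q = 124 with K alone: L = 0, K = 15.5.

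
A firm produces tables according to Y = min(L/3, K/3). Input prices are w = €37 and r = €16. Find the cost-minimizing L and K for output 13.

L* = 39, K* = 39

With a fixed-proportions technology, the cost-minimizing bundle uses no slack in either input: L/3 = K/3 = Y.
So L = 3·13 = 39 and K = 3·13 = 39.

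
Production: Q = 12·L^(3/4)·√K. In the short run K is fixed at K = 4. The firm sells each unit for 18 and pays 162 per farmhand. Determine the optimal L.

With K = 4, MP_L = (3/4)·12·L^(-1/4)·4^(1/2) = 18·L^(-1/4).
Profit maximization for a price taker requires P·MP_L = w: 18·18·L^(-1/4) = 162.
So L^(-1/4) = 0.5, which gives L = 16.

L* = 16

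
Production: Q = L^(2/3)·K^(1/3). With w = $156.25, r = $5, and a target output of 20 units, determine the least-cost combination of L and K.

Cost minimization requires the marginal rate of technical substitution to equal the input-price ratio: MP_L/MP_K = w/r.
Here MP_L/MP_K = (2/3)·(K/L)/(1/3) = 2·(K/L). Setting this equal to 156.25/5 = 31.25 gives K = 15.625L.
Substituting into Q = 20: L^(2/3)·(15.625L)^(1/3) = 20.
Solving, L = 8 and K = 125.

L* = 8, K* = 125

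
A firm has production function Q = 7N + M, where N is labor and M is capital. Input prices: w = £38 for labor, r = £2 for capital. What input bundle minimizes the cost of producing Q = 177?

The inputs are perfect substitutes, so the firm uses whichever has the lower cost per unit of output.
Cost per unit of output via N is 38/7; via M it is 2. M is cheaper.
Producing Q = 177 with M alone: N = 0, M = 177.

N* = 0, M* = 177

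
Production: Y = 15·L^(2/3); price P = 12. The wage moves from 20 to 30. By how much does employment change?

ΔL = -152

From P·MP_L = w with MP_L = 10·L^(-1/3), the labor demand is L(w) = (120/w)^(3).
At w = 20: L = 216. At w = 30: L = 64.
ΔL = 64 − 216 = -152.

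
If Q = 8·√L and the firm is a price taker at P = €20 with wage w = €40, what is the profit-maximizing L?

MP_L = (1/2)·8·L^(-1/2) = 4·L^(-1/2).
Profit maximization for a price taker requires P·MP_L = w: 20·4·L^(-1/2) = 40.
So L^(-1/2) = 0.5, which gives L = 4.

L* = 4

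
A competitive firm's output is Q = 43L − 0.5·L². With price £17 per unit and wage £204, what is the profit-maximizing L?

L* = 31

The marginal product of L is MP_L = 43 − L.
A price-taking firm hires until the value of the marginal product equals the wage: P·MP_L = w, so 17·(43 − L) = 204.
Then 43 − L = 12, giving L = 31.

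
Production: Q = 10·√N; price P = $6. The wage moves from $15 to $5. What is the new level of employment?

From P·MP_N = w with MP_N = 5·N^(-1/2), the labor demand is N(w) = (30/w)^(2).
At w = 15: N = 4. At w = 5: N = 36.

N* = 36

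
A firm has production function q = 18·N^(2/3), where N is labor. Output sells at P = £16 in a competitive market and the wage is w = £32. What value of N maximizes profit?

N* = 216

MP_N = (2/3)·18·N^(-1/3) = 12·N^(-1/3).
Profit maximization for a price taker requires P·MP_N = w: 16·12·N^(-1/3) = 32.
So N^(-1/3) = 1/6, which gives N = 216.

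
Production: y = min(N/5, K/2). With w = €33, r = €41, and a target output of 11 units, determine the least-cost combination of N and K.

N* = 55, K* = 22

With a fixed-proportions technology, the cost-minimizing bundle uses no slack in either input: N/5 = K/2 = y.
So N = 5·11 = 55 and K = 2·11 = 22.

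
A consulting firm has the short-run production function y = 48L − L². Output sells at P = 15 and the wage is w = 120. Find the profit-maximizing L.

The marginal product of L is MP_L = 48 − 2L.
A price-taking firm hires until the value of the marginal product equals the wage: P·MP_L = w, so 15·(48 − 2L) = 120.
Then 48 − 2L = 8, giving L = 20.

L* = 20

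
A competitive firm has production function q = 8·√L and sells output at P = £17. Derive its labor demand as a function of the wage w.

MP_L = (1/2)·8·L^(-1/2) = 4·L^(-1/2).
Setting P·MP_L = w: 68·L^(-1/2) = w.
Solving for L: L^(-1/2) = w/68, so L = (68/w)^(2).

L(w) = 4624/w²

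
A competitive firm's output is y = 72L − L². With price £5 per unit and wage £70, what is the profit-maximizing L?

The marginal product of L is MP_L = 72 − 2L.
A price-taking firm hires until the value of the marginal product equals the wage: P·MP_L = w, so 5·(72 − 2L) = 70.
Then 72 − 2L = 14, giving L = 29.

L* = 29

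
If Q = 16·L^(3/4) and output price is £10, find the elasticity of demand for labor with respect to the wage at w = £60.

MP_L = (3/4)·16·L^(-1/4), so P·MP_L = w gives 120·L^(-1/4) = w.
Solving, L(w) = (120/w)^(4). This is a constant-elasticity form: L ∝ w^(−4), so ε = −4.

ε = -4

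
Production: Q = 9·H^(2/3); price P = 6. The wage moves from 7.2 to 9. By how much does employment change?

From P·MP_H = w with MP_H = 6·H^(-1/3), the labor demand is H(w) = (36/w)^(3).
At w = 7.2: H = 125. At w = 9: H = 64.
ΔH = 64 − 125 = -61.

ΔH = -61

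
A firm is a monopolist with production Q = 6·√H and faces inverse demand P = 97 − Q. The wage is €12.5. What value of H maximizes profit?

H* = 36

Marginal revenue from the inverse demand is MR = 97 − 2Q.
The marginal product is MP_H = 3·H^(-1/2).
A monopolist hires until marginal revenue product equals the wage: MR·MP_H = w.
At H, Q = 6·√H. Substituting and solving: (97 − 12·√H)·3·H^(-1/2) = 12.5 gives H = 36.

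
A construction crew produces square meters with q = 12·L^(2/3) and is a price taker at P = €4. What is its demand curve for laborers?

MP_L = (2/3)·12·L^(-1/3) = 8·L^(-1/3).
Setting P·MP_L = w: 32·L^(-1/3) = w.
Solving for L: L^(-1/3) = w/32, so L = (32/w)^(3).

L(w) = 32768/w³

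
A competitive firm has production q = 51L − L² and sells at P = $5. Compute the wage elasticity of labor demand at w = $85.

ε = -0.5

From P·MP_L = w with MP_L = 51 − 2L, labor demand is L(w) = (51 − w/5)/2.
dL/dw = −1/(10) = -0.1.
At w = 85, L = 17, so ε = (dL/dw)·(w/L) = (-0.1)·(85/17) = -0.5.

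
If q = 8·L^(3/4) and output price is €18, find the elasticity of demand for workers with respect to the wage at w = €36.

MP_L = (3/4)·8·L^(-1/4), so P·MP_L = w gives 108·L^(-1/4) = w.
Solving, L(w) = (108/w)^(4). This is a constant-elasticity form: L ∝ w^(−4), so ε = −4.

ε = -4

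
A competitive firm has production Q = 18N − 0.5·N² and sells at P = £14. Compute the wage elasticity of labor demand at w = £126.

From P·MP_N = w with MP_N = 18 − N, labor demand is N(w) = 18 − w/14.
dN/dw = −1/(14) = -1/14.
At w = 126, N = 9, so ε = (dN/dw)·(w/N) = (-1/14)·(126/9) = -1.

ε = -1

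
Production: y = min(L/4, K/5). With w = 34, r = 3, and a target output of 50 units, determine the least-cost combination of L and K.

L* = 200, K* = 250

With a fixed-proportions technology, the cost-minimizing bundle uses no slack in either input: L/4 = K/5 = y.
So L = 4·50 = 200 and K = 5·50 = 250.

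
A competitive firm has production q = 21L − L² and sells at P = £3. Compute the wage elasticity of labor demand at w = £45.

ε = -2.5

From P·MP_L = w with MP_L = 21 − 2L, labor demand is L(w) = (21 − w/3)/2.
dL/dw = −1/(6) = -1/6.
At w = 45, L = 3, so ε = (dL/dw)·(w/L) = (-1/6)·(45/3) = -2.5.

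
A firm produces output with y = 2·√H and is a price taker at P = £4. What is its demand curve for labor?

MP_H = (1/2)·2·H^(-1/2) = H^(-1/2).
Setting P·MP_H = w: 4·H^(-1/2) = w.
Solving for H: H^(-1/2) = w/4, so H = (4/w)^(2).

H(w) = 16/w²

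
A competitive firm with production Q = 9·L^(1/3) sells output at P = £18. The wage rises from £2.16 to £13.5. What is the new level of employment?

From P·MP_L = w with MP_L = 3·L^(-2/3), the labor demand is L(w) = (54/w)^(3/2).
At w = 2.16: L = 125. At w = 13.5: L = 8.

L* = 8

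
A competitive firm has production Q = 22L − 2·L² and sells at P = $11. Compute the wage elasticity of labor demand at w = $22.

ε = -0.1

From P·MP_L = w with MP_L = 22 − 4L, labor demand is L(w) = (22 − w/11)/4.
dL/dw = −1/(44) = -1/44.
At w = 22, L = 5, so ε = (dL/dw)·(w/L) = (-1/44)·(22/5) = -0.1.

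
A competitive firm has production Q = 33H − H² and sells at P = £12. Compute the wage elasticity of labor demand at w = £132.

From P·MP_H = w with MP_H = 33 − 2H, labor demand is H(w) = (33 − w/12)/2.
dH/dw = −1/(24) = -1/24.
At w = 132, H = 11, so ε = (dH/dw)·(w/H) = (-1/24)·(132/11) = -0.5.

ε = -0.5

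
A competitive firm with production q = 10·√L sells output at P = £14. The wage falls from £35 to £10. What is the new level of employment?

L* = 49

From P·MP_L = w with MP_L = 5·L^(-1/2), the labor demand is L(w) = (70/w)^(2).
At w = 35: L = 4. At w = 10: L = 49.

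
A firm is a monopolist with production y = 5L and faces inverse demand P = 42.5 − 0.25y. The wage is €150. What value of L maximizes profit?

L* = 5

Marginal revenue from the inverse demand is MR = 42.5 − 0.5y.
The marginal product is MP_L = 5.
A monopolist hires until marginal revenue product equals the wage: MR·MP_L = w.
(42.5 − 2.5L)·5 = 150, so L = 5.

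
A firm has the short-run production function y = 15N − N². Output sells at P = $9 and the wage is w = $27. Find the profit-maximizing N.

The marginal product of N is MP_N = 15 − 2N.
A price-taking firm hires until the value of the marginal product equals the wage: P·MP_N = w, so 9·(15 − 2N) = 27.
Then 15 − 2N = 3, giving N = 6.

N* = 6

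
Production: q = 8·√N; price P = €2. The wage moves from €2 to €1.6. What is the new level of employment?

N* = 25

From P·MP_N = w with MP_N = 4·N^(-1/2), the labor demand is N(w) = (8/w)^(2).
At w = 2: N = 16. At w = 1.6: N = 25.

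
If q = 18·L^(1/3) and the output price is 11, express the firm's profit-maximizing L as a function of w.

L(w) = (66/w)^(3/2)

MP_L = (1/3)·18·L^(-2/3) = 6·L^(-2/3).
Setting P·MP_L = w: 66·L^(-2/3) = w.
Solving for L: L^(-2/3) = w/66, so L = (66/w)^(3/2).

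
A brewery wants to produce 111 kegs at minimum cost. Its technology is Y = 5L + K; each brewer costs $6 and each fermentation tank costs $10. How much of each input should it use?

The inputs are perfect substitutes, so the firm uses whichever has the lower cost per unit of output.
Cost per unit of output via L is 1.2; via K it is 10. L is cheaper.
Producing Y = 111 with L alone: L = 22.2, K = 0.

L* = 22.2, K* = 0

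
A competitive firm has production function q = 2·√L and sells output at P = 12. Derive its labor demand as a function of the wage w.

MP_L = (1/2)·2·L^(-1/2) = L^(-1/2).
Setting P·MP_L = w: 12·L^(-1/2) = w.
Solving for L: L^(-1/2) = w/12, so L = (12/w)^(2).

L(w) = 144/w²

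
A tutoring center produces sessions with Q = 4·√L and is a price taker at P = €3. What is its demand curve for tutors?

L(w) = 36/w²

MP_L = (1/2)·4·L^(-1/2) = 2·L^(-1/2).
Setting P·MP_L = w: 6·L^(-1/2) = w.
Solving for L: L^(-1/2) = w/6, so L = (6/w)^(2).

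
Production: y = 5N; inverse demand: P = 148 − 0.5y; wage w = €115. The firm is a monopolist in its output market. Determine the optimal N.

N* = 25

Marginal revenue from the inverse demand is MR = 148 − y.
The marginal product is MP_N = 5.
A monopolist hires until marginal revenue product equals the wage: MR·MP_N = w.
(148 − 5N)·5 = 115, so N = 25.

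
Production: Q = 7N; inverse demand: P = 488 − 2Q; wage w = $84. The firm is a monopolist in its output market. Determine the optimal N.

Marginal revenue from the inverse demand is MR = 488 − 4Q.
The marginal product is MP_N = 7.
A monopolist hires until marginal revenue product equals the wage: MR·MP_N = w.
(488 − 28N)·7 = 84, so N = 17.

N* = 17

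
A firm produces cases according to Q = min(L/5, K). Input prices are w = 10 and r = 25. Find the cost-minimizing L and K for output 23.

L* = 115, K* = 23

With a fixed-proportions technology, the cost-minimizing bundle uses no slack in either input: L/5 = K = Q.
So L = 5·23 = 115 and K = 23.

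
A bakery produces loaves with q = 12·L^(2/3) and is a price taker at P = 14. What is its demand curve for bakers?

L(w) = 1404928/w³

MP_L = (2/3)·12·L^(-1/3) = 8·L^(-1/3).
Setting P·MP_L = w: 112·L^(-1/3) = w.
Solving for L: L^(-1/3) = w/112, so L = (112/w)^(3).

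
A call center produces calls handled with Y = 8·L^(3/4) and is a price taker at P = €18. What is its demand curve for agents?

MP_L = (3/4)·8·L^(-1/4) = 6·L^(-1/4).
Setting P·MP_L = w: 108·L^(-1/4) = w.
Solving for L: L^(-1/4) = w/108, so L = (108/w)^(4).

L(w) = (108/w)^(4)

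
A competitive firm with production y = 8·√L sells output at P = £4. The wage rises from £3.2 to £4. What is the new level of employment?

L* = 16

From P·MP_L = w with MP_L = 4·L^(-1/2), the labor demand is L(w) = (16/w)^(2).
At w = 3.2: L = 25. At w = 4: L = 16.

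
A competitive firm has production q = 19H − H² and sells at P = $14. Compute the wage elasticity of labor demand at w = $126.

From P·MP_H = w with MP_H = 19 − 2H, labor demand is H(w) = (19 − w/14)/2.
dH/dw = −1/(28) = -1/28.
At w = 126, H = 5, so ε = (dH/dw)·(w/H) = (-1/28)·(126/5) = -0.9.

ε = -0.9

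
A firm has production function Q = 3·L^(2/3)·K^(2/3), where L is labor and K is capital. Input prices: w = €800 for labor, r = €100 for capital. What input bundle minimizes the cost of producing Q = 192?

L* = 8, K* = 64

Cost minimization requires the marginal rate of technical substitution to equal the input-price ratio: MP_L/MP_K = w/r.
Here MP_L/MP_K = (2/3)·(K/L)/(2/3) = (K/L). Setting this equal to 800/100 = 8 gives K = 8L.
Substituting into Q = 192: 3·L^(2/3)·(8L)^(2/3) = 192.
Solving, L = 8 and K = 64.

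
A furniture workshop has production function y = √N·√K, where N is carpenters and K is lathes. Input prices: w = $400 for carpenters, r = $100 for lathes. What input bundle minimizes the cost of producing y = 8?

N* = 4, K* = 16

Cost minimization requires the marginal rate of technical substitution to equal the input-price ratio: MP_N/MP_K = w/r.
Here MP_N/MP_K = (1/2)·(K/N)/(1/2) = (K/N). Setting this equal to 400/100 = 4 gives K = 4N.
Substituting into y = 8: N^(1/2)·(4N)^(1/2) = 8.
Solving, N = 4 and K = 16.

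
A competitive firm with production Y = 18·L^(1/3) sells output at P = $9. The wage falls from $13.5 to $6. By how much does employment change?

ΔL = 19

From P·MP_L = w with MP_L = 6·L^(-2/3), the labor demand is L(w) = (54/w)^(3/2).
At w = 13.5: L = 8. At w = 6: L = 27.
ΔL = 27 − 8 = 19.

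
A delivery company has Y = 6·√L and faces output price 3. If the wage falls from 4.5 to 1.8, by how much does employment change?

From P·MP_L = w with MP_L = 3·L^(-1/2), the labor demand is L(w) = (9/w)^(2).
At w = 4.5: L = 4. At w = 1.8: L = 25.
ΔL = 25 − 4 = 21.

ΔL = 21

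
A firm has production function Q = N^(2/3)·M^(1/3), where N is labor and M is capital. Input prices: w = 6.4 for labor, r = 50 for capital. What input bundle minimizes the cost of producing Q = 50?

Cost minimization requires the marginal rate of technical substitution to equal the input-price ratio: MP_N/MP_M = w/r.
Here MP_N/MP_M = (2/3)·(M/N)/(1/3) = 2·(M/N). Setting this equal to 6.4/50 = 0.128 gives M = 0.064N.
Substituting into Q = 50: N^(2/3)·(0.064N)^(1/3) = 50.
Solving, N = 125 and M = 8.

N* = 125, M* = 8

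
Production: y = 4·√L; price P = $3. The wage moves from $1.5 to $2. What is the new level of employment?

From P·MP_L = w with MP_L = 2·L^(-1/2), the labor demand is L(w) = (6/w)^(2).
At w = 1.5: L = 16. At w = 2: L = 9.

L* = 9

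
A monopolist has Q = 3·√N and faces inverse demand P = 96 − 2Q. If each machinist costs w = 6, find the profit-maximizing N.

Marginal revenue from the inverse demand is MR = 96 − 4Q.
The marginal product is MP_N = 1.5·N^(-1/2).
A monopolist hires until marginal revenue product equals the wage: MR·MP_N = w.
At N, Q = 3·√N. Substituting and solving: (96 − 12·√N)·1.5·N^(-1/2) = 6 gives N = 36.

N* = 36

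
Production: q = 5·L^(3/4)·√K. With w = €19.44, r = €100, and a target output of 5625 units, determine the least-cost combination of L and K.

L* = 625, K* = 81

Cost minimization requires the marginal rate of technical substitution to equal the input-price ratio: MP_L/MP_K = w/r.
Here MP_L/MP_K = (3/4)·(K/L)/(1/2) = 1.5·(K/L). Setting this equal to 19.44/100 = 0.1944 gives K = 0.1296L.
Substituting into q = 5625: 5·L^(3/4)·(0.1296L)^(1/2) = 5625.
Solving, L = 625 and K = 81.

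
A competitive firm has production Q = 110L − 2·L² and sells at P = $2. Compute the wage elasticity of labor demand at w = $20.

From P·MP_L = w with MP_L = 110 − 4L, labor demand is L(w) = (110 − w/2)/4.
dL/dw = −1/(8) = -0.125.
At w = 20, L = 25, so ε = (dL/dw)·(w/L) = (-0.125)·(20/25) = -0.1.

ε = -0.1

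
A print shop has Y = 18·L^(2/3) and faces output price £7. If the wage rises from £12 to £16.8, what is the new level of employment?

L* = 125

From P·MP_L = w with MP_L = 12·L^(-1/3), the labor demand is L(w) = (84/w)^(3).
At w = 12: L = 343. At w = 16.8: L = 125.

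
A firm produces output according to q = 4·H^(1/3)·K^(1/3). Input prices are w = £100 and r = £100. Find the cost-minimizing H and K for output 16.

Cost minimization requires the marginal rate of technical substitution to equal the input-price ratio: MP_H/MP_K = w/r.
Here MP_H/MP_K = (1/3)·(K/H)/(1/3) = (K/H). Setting this equal to 100/100 = 1 gives K = H.
Substituting into q = 16: 4·H^(1/3)·(H)^(1/3) = 16.
Solving, H = 8 and K = 8.

H* = 8, K* = 8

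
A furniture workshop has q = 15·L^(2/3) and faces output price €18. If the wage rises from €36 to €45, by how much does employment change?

From P·MP_L = w with MP_L = 10·L^(-1/3), the labor demand is L(w) = (180/w)^(3).
At w = 36: L = 125. At w = 45: L = 64.
ΔL = 64 − 125 = -61.

ΔL = -61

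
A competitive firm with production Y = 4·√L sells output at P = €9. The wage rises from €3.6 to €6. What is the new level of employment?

From P·MP_L = w with MP_L = 2·L^(-1/2), the labor demand is L(w) = (18/w)^(2).
At w = 3.6: L = 25. At w = 6: L = 9.

L* = 9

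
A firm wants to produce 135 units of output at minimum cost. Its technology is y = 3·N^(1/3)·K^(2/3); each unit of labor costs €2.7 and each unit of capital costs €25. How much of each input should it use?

Cost minimization requires the marginal rate of technical substitution to equal the input-price ratio: MP_N/MP_K = w/r.
Here MP_N/MP_K = (1/3)·(K/N)/(2/3) = 0.5·(K/N). Setting this equal to 2.7/25 = 0.108 gives K = 0.216N.
Substituting into y = 135: 3·N^(1/3)·(0.216N)^(2/3) = 135.
Solving, N = 125 and K = 27.

N* = 125, K* = 27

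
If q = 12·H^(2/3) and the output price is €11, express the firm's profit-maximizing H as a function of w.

MP_H = (2/3)·12·H^(-1/3) = 8·H^(-1/3).
Setting P·MP_H = w: 88·H^(-1/3) = w.
Solving for H: H^(-1/3) = w/88, so H = (88/w)^(3).

H(w) = 681472/w³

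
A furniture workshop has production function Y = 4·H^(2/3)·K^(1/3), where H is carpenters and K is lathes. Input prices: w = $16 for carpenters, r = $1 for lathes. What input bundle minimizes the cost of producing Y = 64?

H* = 8, K* = 64

Cost minimization requires the marginal rate of technical substitution to equal the input-price ratio: MP_H/MP_K = w/r.
Here MP_H/MP_K = (2/3)·(K/H)/(1/3) = 2·(K/H). Setting this equal to 16/1 = 16 gives K = 8H.
Substituting into Y = 64: 4·H^(2/3)·(8H)^(1/3) = 64.
Solving, H = 8 and K = 64.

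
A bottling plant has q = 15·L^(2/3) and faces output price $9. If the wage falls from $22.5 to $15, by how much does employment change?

From P·MP_L = w with MP_L = 10·L^(-1/3), the labor demand is L(w) = (90/w)^(3).
At w = 22.5: L = 64. At w = 15: L = 216.
ΔL = 216 − 64 = 152.

ΔL = 152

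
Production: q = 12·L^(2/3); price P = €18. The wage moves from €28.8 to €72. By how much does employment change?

ΔL = -117

From P·MP_L = w with MP_L = 8·L^(-1/3), the labor demand is L(w) = (144/w)^(3).
At w = 28.8: L = 125. At w = 72: L = 8.
ΔL = 8 − 125 = -117.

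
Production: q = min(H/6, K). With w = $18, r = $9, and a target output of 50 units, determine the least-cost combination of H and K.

H* = 300, K* = 50

With a fixed-proportions technology, the cost-minimizing bundle uses no slack in either input: H/6 = K = q.
So H = 6·50 = 300 and K = 50.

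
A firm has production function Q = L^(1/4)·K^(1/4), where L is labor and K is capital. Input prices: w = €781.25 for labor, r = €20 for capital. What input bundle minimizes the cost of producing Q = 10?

L* = 16, K* = 625

Cost minimization requires the marginal rate of technical substitution to equal the input-price ratio: MP_L/MP_K = w/r.
Here MP_L/MP_K = (1/4)·(K/L)/(1/4) = (K/L). Setting this equal to 781.25/20 = 39.0625 gives K = 39.0625L.
Substituting into Q = 10: L^(1/4)·(39.0625L)^(1/4) = 10.
Solving, L = 16 and K = 625.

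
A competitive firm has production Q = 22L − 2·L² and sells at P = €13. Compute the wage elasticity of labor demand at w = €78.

From P·MP_L = w with MP_L = 22 − 4L, labor demand is L(w) = (22 − w/13)/4.
dL/dw = −1/(52) = -1/52.
At w = 78, L = 4, so ε = (dL/dw)·(w/L) = (-1/52)·(78/4) = -0.375.

ε = -0.375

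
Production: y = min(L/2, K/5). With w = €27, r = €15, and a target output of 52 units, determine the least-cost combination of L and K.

With a fixed-proportions technology, the cost-minimizing bundle uses no slack in either input: L/2 = K/5 = y.
So L = 2·52 = 104 and K = 5·52 = 260.

L* = 104, K* = 260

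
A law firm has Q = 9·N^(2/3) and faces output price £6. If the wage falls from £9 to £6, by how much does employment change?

ΔN = 152

From P·MP_N = w with MP_N = 6·N^(-1/3), the labor demand is N(w) = (36/w)^(3).
At w = 9: N = 64. At w = 6: N = 216.
ΔN = 216 − 64 = 152.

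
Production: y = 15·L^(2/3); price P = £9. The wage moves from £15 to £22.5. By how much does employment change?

ΔL = -152

From P·MP_L = w with MP_L = 10·L^(-1/3), the labor demand is L(w) = (90/w)^(3).
At w = 15: L = 216. At w = 22.5: L = 64.
ΔL = 64 − 216 = -152.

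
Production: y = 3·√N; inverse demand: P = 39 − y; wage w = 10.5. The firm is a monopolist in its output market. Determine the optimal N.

Marginal revenue from the inverse demand is MR = 39 − 2y.
The marginal product is MP_N = 1.5·N^(-1/2).
A monopolist hires until marginal revenue product equals the wage: MR·MP_N = w.
At N, y = 3·√N. Substituting and solving: (39 − 6·√N)·1.5·N^(-1/2) = 10.5 gives N = 9.

N* = 9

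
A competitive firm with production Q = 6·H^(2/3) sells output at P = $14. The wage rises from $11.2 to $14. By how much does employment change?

From P·MP_H = w with MP_H = 4·H^(-1/3), the labor demand is H(w) = (56/w)^(3).
At w = 11.2: H = 125. At w = 14: H = 64.
ΔH = 64 − 125 = -61.

ΔH = -61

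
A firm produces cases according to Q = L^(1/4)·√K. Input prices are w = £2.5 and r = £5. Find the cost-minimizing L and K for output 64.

Cost minimization requires the marginal rate of technical substitution to equal the input-price ratio: MP_L/MP_K = w/r.
Here MP_L/MP_K = (1/4)·(K/L)/(1/2) = 0.5·(K/L). Setting this equal to 2.5/5 = 0.5 gives K = L.
Substituting into Q = 64: L^(1/4)·(L)^(1/2) = 64.
Solving, L = 256 and K = 256.

L* = 256, K* = 256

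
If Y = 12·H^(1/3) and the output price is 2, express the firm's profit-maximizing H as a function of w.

MP_H = (1/3)·12·H^(-2/3) = 4·H^(-2/3).
Setting P·MP_H = w: 8·H^(-2/3) = w.
Solving for H: H^(-2/3) = w/8, so H = (8/w)^(3/2).

H(w) = (8/w)^(3/2)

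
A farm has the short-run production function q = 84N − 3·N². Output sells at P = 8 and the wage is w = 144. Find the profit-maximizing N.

The marginal product of N is MP_N = 84 − 6N.
A price-taking firm hires until the value of the marginal product equals the wage: P·MP_N = w, so 8·(84 − 6N) = 144.
Then 84 − 6N = 18, giving N = 11.

N* = 11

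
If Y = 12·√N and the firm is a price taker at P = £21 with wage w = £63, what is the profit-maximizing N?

MP_N = (1/2)·12·N^(-1/2) = 6·N^(-1/2).
Profit maximization for a price taker requires P·MP_N = w: 21·6·N^(-1/2) = 63.
So N^(-1/2) = 0.5, which gives N = 4.

N* = 4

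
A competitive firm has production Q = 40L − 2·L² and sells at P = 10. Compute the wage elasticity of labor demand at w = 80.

ε = -0.25

From P·MP_L = w with MP_L = 40 − 4L, labor demand is L(w) = (40 − w/10)/4.
dL/dw = −1/(40) = -0.025.
At w = 80, L = 8, so ε = (dL/dw)·(w/L) = (-0.025)·(80/8) = -0.25.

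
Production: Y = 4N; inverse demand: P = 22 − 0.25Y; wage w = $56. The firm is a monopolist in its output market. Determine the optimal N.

N* = 4

Marginal revenue from the inverse demand is MR = 22 − 0.5Y.
The marginal product is MP_N = 4.
A monopolist hires until marginal revenue product equals the wage: MR·MP_N = w.
(22 − 2N)·4 = 56, so N = 4.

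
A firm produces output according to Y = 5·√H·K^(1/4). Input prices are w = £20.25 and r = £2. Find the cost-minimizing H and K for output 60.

H* = 16, K* = 81

Cost minimization requires the marginal rate of technical substitution to equal the input-price ratio: MP_H/MP_K = w/r.
Here MP_H/MP_K = (1/2)·(K/H)/(1/4) = 2·(K/H). Setting this equal to 20.25/2 = 10.125 gives K = 5.0625H.
Substituting into Y = 60: 5·H^(1/2)·(5.0625H)^(1/4) = 60.
Solving, H = 16 and K = 81.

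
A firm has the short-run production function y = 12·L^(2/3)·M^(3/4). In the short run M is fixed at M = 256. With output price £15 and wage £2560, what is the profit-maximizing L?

With M = 256, MP_L = (2/3)·12·L^(-1/3)·256^(3/4) = 512·L^(-1/3).
Profit maximization for a price taker requires P·MP_L = w: 15·512·L^(-1/3) = 2560.
So L^(-1/3) = 1/3, which gives L = 27.

L* = 27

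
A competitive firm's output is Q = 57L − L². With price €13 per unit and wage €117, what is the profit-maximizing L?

L* = 24

The marginal product of L is MP_L = 57 − 2L.
A price-taking firm hires until the value of the marginal product equals the wage: P·MP_L = w, so 13·(57 − 2L) = 117.
Then 57 − 2L = 9, giving L = 24.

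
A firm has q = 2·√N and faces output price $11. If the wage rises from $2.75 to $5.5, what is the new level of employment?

N* = 4

From P·MP_N = w with MP_N = N^(-1/2), the labor demand is N(w) = (11/w)^(2).
At w = 2.75: N = 16. At w = 5.5: N = 4.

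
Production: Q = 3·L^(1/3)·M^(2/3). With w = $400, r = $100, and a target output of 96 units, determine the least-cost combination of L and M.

L* = 8, M* = 64

Cost minimization requires the marginal rate of technical substitution to equal the input-price ratio: MP_L/MP_M = w/r.
Here MP_L/MP_M = (1/3)·(M/L)/(2/3) = 0.5·(M/L). Setting this equal to 400/100 = 4 gives M = 8L.
Substituting into Q = 96: 3·L^(1/3)·(8L)^(2/3) = 96.
Solving, L = 8 and M = 64.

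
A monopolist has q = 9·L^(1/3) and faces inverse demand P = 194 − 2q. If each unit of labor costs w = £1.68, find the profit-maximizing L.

Marginal revenue from the inverse demand is MR = 194 − 4q.
The marginal product is MP_L = 3·L^(-2/3).
A monopolist hires until marginal revenue product equals the wage: MR·MP_L = w.
At L, q = 9·L^(1/3). Substituting and solving: (194 − 36·L^(1/3))·3·L^(-2/3) = 1.68 gives L = 125.

L* = 125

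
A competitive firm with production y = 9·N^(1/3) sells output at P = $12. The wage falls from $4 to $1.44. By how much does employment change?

ΔN = 98

From P·MP_N = w with MP_N = 3·N^(-2/3), the labor demand is N(w) = (36/w)^(3/2).
At w = 4: N = 27. At w = 1.44: N = 125.
ΔN = 125 − 27 = 98.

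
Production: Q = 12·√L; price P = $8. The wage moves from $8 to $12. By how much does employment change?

From P·MP_L = w with MP_L = 6·L^(-1/2), the labor demand is L(w) = (48/w)^(2).
At w = 8: L = 36. At w = 12: L = 16.
ΔL = 16 − 36 = -20.

ΔL = -20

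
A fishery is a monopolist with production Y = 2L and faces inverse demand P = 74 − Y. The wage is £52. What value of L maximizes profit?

Marginal revenue from the inverse demand is MR = 74 − 2Y.
The marginal product is MP_L = 2.
A monopolist hires until marginal revenue product equals the wage: MR·MP_L = w.
(74 − 4L)·2 = 52, so L = 12.

L* = 12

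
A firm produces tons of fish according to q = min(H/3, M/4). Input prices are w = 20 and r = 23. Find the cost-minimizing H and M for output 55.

H* = 165, M* = 220

With a fixed-proportions technology, the cost-minimizing bundle uses no slack in either input: H/3 = M/4 = q.
So H = 3·55 = 165 and M = 4·55 = 220.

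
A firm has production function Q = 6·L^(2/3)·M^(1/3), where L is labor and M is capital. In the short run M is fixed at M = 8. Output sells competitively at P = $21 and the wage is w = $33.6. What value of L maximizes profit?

L* = 125

With M = 8, MP_L = (2/3)·6·L^(-1/3)·8^(1/3) = 8·L^(-1/3).
Profit maximization for a price taker requires P·MP_L = w: 21·8·L^(-1/3) = 33.6.
So L^(-1/3) = 0.2, which gives L = 125.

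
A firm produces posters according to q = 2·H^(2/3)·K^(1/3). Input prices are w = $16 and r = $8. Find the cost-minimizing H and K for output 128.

H* = 64, K* = 64

Cost minimization requires the marginal rate of technical substitution to equal the input-price ratio: MP_H/MP_K = w/r.
Here MP_H/MP_K = (2/3)·(K/H)/(1/3) = 2·(K/H). Setting this equal to 16/8 = 2 gives K = H.
Substituting into q = 128: 2·H^(2/3)·(H)^(1/3) = 128.
Solving, H = 64 and K = 64.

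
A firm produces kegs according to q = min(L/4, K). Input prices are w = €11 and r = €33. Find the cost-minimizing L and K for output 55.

With a fixed-proportions technology, the cost-minimizing bundle uses no slack in either input: L/4 = K = q.
So L = 4·55 = 220 and K = 55.

L* = 220, K* = 55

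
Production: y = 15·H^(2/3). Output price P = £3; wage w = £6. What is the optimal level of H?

MP_H = (2/3)·15·H^(-1/3) = 10·H^(-1/3).
Profit maximization for a price taker requires P·MP_H = w: 3·10·H^(-1/3) = 6.
So H^(-1/3) = 0.2, which gives H = 125.

H* = 125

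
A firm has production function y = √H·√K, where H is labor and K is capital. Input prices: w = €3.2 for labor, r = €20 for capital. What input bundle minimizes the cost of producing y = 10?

Cost minimization requires the marginal rate of technical substitution to equal the input-price ratio: MP_H/MP_K = w/r.
Here MP_H/MP_K = (1/2)·(K/H)/(1/2) = (K/H). Setting this equal to 3.2/20 = 0.16 gives K = 0.16H.
Substituting into y = 10: H^(1/2)·(0.16H)^(1/2) = 10.
Solving, H = 25 and K = 4.

H* = 25, K* = 4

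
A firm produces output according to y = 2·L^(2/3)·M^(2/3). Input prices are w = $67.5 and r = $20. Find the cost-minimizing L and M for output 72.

L* = 8, M* = 27

Cost minimization requires the marginal rate of technical substitution to equal the input-price ratio: MP_L/MP_M = w/r.
Here MP_L/MP_M = (2/3)·(M/L)/(2/3) = (M/L). Setting this equal to 67.5/20 = 3.375 gives M = 3.375L.
Substituting into y = 72: 2·L^(2/3)·(3.375L)^(2/3) = 72.
Solving, L = 8 and M = 27.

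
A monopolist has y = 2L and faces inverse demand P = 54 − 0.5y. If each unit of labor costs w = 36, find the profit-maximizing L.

Marginal revenue from the inverse demand is MR = 54 − y.
The marginal product is MP_L = 2.
A monopolist hires until marginal revenue product equals the wage: MR·MP_L = w.
(54 − 2L)·2 = 36, so L = 18.

L* = 18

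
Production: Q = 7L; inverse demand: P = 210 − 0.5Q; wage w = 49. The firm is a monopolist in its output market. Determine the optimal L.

L* = 29

Marginal revenue from the inverse demand is MR = 210 − Q.
The marginal product is MP_L = 7.
A monopolist hires until marginal revenue product equals the wage: MR·MP_L = w.
(210 − 7L)·7 = 49, so L = 29.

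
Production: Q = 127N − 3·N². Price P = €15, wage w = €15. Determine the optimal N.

N* = 21

The marginal product of N is MP_N = 127 − 6N.
A price-taking firm hires until the value of the marginal product equals the wage: P·MP_N = w, so 15·(127 − 6N) = 15.
Then 127 − 6N = 1, giving N = 21.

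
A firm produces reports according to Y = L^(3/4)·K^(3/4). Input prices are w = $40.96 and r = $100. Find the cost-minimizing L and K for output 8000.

L* = 625, K* = 256

Cost minimization requires the marginal rate of technical substitution to equal the input-price ratio: MP_L/MP_K = w/r.
Here MP_L/MP_K = (3/4)·(K/L)/(3/4) = (K/L). Setting this equal to 40.96/100 = 0.4096 gives K = 0.4096L.
Substituting into Y = 8000: L^(3/4)·(0.4096L)^(3/4) = 8000.
Solving, L = 625 and K = 256.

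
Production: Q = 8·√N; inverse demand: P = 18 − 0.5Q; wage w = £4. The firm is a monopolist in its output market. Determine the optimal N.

N* = 4

Marginal revenue from the inverse demand is MR = 18 − Q.
The marginal product is MP_N = 4·N^(-1/2).
A monopolist hires until marginal revenue product equals the wage: MR·MP_N = w.
At N, Q = 8·√N. Substituting and solving: (18 − 8·√N)·4·N^(-1/2) = 4 gives N = 4.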